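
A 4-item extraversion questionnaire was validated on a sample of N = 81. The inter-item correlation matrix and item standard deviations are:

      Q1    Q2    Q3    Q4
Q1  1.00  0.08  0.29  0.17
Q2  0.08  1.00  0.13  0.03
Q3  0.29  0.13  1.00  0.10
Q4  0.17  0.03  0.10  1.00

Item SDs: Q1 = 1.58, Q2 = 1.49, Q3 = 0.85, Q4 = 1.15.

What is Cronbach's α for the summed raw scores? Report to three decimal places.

α = 0.349

Σσ²ᵢ = 1.58² + 1.49² + 0.85² + 1.15² = 6.7615
Covariances σ_ij = r_ij · s_i · s_j:
  σ(Q1,Q2) = 0.08 × 1.58 × 1.49 = 0.1883
  σ(Q1,Q3) = 0.29 × 1.58 × 0.85 = 0.3895
  σ(Q1,Q4) = 0.17 × 1.58 × 1.15 = 0.3089
  σ(Q2,Q3) = 0.13 × 1.49 × 0.85 = 0.1646
  σ(Q2,Q4) = 0.03 × 1.49 × 1.15 = 0.0514
  σ(Q3,Q4) = 0.10 × 0.85 × 1.15 = 0.0978
σ²_T = Σσ²ᵢ + 2·Σσ_ij = 6.7615 + 2 × 1.2005 = 9.1625
α = (4/3)·(1 − 6.7615/9.1625) = 0.349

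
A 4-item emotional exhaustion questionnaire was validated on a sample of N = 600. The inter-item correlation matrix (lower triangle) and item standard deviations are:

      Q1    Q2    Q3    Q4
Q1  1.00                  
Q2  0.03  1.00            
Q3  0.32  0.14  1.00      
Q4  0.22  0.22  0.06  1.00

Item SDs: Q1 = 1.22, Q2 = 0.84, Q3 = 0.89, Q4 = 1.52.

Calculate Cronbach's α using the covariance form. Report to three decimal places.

Cronbach's α = 0.428

Σσ²ᵢ = 1.22² + 0.84² + 0.89² + 1.52² = 5.2965
Covariances σ_ij = r_ij · s_i · s_j:
  σ(Q1,Q2) = 0.03 × 1.22 × 0.84 = 0.0307
  σ(Q1,Q3) = 0.32 × 1.22 × 0.89 = 0.3475
  σ(Q1,Q4) = 0.22 × 1.22 × 1.52 = 0.4080
  σ(Q2,Q3) = 0.14 × 0.84 × 0.89 = 0.1047
  σ(Q2,Q4) = 0.22 × 0.84 × 1.52 = 0.2809
  σ(Q3,Q4) = 0.06 × 0.89 × 1.52 = 0.0812
σ²_T = Σσ²ᵢ + 2·Σσ_ij = 5.2965 + 2 × 1.2530 = 7.8025
α = (4/3)·(1 − 5.2965/7.8025) = 0.428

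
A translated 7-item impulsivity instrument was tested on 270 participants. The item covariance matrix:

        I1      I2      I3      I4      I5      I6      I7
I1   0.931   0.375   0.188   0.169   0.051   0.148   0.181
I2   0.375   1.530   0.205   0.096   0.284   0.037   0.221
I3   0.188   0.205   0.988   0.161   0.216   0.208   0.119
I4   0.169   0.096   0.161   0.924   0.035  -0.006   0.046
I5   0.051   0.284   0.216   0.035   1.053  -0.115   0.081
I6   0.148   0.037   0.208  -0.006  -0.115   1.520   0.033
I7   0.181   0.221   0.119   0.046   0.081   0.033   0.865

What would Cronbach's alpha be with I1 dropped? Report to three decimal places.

Remaining items: I2, I3, I4, I5, I6, I7 (k = 6).
sum of item variances = 1.530 + 0.988 + 0.924 + 1.053 + 1.520 + 0.865 = 6.880
Var(T) = 6.880 + 2 × 1.621 = 10.122
α (item deleted) = (6/5)·(1 − 6.880/10.122) = 0.384

α = 0.384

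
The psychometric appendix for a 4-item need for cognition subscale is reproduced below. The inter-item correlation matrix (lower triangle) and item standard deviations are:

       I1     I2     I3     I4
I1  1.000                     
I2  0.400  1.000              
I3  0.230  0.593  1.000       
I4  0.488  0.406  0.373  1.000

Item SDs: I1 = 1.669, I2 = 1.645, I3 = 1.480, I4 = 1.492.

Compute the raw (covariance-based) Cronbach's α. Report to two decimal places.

Σσ²ᵢ = 1.669² + 1.645² + 1.480² + 1.492² = 9.9080
Covariances σ_ij = r_ij · s_i · s_j:
  σ(I1,I2) = 0.400 × 1.669 × 1.645 = 1.0982
  σ(I1,I3) = 0.230 × 1.669 × 1.480 = 0.5681
  σ(I1,I4) = 0.488 × 1.669 × 1.492 = 1.2152
  σ(I2,I3) = 0.593 × 1.645 × 1.480 = 1.4437
  σ(I2,I4) = 0.406 × 1.645 × 1.492 = 0.9965
  σ(I3,I4) = 0.373 × 1.480 × 1.492 = 0.8236
σ²_T = Σσ²ᵢ + 2·Σσ_ij = 9.9080 + 2 × 6.1453 = 22.1986
α = (4/3)·(1 − 9.9080/22.1986) = 0.74

α = 0.74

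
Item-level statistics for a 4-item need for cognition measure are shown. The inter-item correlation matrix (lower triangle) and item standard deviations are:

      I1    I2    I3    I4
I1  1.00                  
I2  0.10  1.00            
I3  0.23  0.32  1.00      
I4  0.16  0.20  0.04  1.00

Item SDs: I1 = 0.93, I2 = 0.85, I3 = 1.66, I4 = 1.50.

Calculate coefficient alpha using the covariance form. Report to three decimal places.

coefficient alpha = 0.410

Σσ²ᵢ = 0.93² + 0.85² + 1.66² + 1.50² = 6.5930
Covariances σ_ij = r_ij · s_i · s_j:
  σ(I1,I2) = 0.10 × 0.93 × 0.85 = 0.0791
  σ(I1,I3) = 0.23 × 0.93 × 1.66 = 0.3551
  σ(I1,I4) = 0.16 × 0.93 × 1.50 = 0.2232
  σ(I2,I3) = 0.32 × 0.85 × 1.66 = 0.4515
  σ(I2,I4) = 0.20 × 0.85 × 1.50 = 0.2550
  σ(I3,I4) = 0.04 × 1.66 × 1.50 = 0.0996
σ²_T = Σσ²ᵢ + 2·Σσ_ij = 6.5930 + 2 × 1.4635 = 9.5200
α = (4/3)·(1 − 6.5930/9.5200) = 0.410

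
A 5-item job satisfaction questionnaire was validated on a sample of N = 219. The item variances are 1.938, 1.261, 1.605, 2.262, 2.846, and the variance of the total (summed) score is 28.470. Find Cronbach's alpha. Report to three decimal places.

α = 0.815

Σσ²ᵢ = 1.938 + 1.261 + 1.605 + 2.262 + 2.846 = 9.912
α = (k/(k−1))·(1 − Σσ²ᵢ/Var(T)) = (5/4)·(1 − 9.912/28.470) = 0.815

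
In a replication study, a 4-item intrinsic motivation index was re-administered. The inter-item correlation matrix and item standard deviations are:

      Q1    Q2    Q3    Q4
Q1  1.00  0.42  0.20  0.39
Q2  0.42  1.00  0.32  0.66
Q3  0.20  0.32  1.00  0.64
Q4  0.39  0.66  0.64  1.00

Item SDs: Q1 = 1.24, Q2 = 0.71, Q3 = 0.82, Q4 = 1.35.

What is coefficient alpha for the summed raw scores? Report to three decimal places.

coefficient alpha = 0.731

Σσ²ᵢ = 1.24² + 0.71² + 0.82² + 1.35² = 4.5366
Covariances σ_ij = r_ij · s_i · s_j:
  σ(Q1,Q2) = 0.42 × 1.24 × 0.71 = 0.3698
  σ(Q1,Q3) = 0.20 × 1.24 × 0.82 = 0.2034
  σ(Q1,Q4) = 0.39 × 1.24 × 1.35 = 0.6529
  σ(Q2,Q3) = 0.32 × 0.71 × 0.82 = 0.1863
  σ(Q2,Q4) = 0.66 × 0.71 × 1.35 = 0.6326
  σ(Q3,Q4) = 0.64 × 0.82 × 1.35 = 0.7085
σ²_T = Σσ²ᵢ + 2·Σσ_ij = 4.5366 + 2 × 2.7535 = 10.0436
α = (4/3)·(1 − 4.5366/10.0436) = 0.731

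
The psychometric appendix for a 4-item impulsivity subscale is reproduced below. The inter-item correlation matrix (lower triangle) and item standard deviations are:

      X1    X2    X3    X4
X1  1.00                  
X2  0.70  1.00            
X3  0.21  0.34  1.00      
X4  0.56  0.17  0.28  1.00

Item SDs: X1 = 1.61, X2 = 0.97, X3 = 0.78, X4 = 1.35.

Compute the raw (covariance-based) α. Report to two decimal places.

Σσ²ᵢ = 1.61² + 0.97² + 0.78² + 1.35² = 5.9639
Covariances σ_ij = r_ij · s_i · s_j:
  σ(X1,X2) = 0.70 × 1.61 × 0.97 = 1.0932
  σ(X1,X3) = 0.21 × 1.61 × 0.78 = 0.2637
  σ(X1,X4) = 0.56 × 1.61 × 1.35 = 1.2172
  σ(X2,X3) = 0.34 × 0.97 × 0.78 = 0.2572
  σ(X2,X4) = 0.17 × 0.97 × 1.35 = 0.2226
  σ(X3,X4) = 0.28 × 0.78 × 1.35 = 0.2948
σ²_T = Σσ²ᵢ + 2·Σσ_ij = 5.9639 + 2 × 3.3487 = 12.6613
α = (4/3)·(1 − 5.9639/12.6613) = 0.71

α = 0.71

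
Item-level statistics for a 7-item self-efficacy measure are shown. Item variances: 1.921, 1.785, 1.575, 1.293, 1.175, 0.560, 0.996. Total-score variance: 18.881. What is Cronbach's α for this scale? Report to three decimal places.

sum of item variances = 1.921 + 1.785 + 1.575 + 1.293 + 1.175 + 0.560 + 0.996 = 9.305
α = (k/(k−1))·(1 − sum of item variances/total variance) = (7/6)·(1 − 9.305/18.881) = 0.592

Cronbach's α = 0.592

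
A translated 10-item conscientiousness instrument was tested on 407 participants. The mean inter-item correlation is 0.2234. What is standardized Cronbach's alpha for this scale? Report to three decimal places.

Standardized α = k·r̄ / (1 + (k−1)·r̄) = 10 × 0.2234 / (1 + 9 × 0.2234)
  = 2.2340 / 3.0106 = 0.742

α = 0.742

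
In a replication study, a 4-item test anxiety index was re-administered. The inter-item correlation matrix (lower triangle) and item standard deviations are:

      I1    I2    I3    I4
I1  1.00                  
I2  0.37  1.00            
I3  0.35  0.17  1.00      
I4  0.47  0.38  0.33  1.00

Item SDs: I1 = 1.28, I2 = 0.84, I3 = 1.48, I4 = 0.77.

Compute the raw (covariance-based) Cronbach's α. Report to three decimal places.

Σσ²ᵢ = 1.28² + 0.84² + 1.48² + 0.77² = 5.1273
Covariances σ_ij = r_ij · s_i · s_j:
  σ(I1,I2) = 0.37 × 1.28 × 0.84 = 0.3978
  σ(I1,I3) = 0.35 × 1.28 × 1.48 = 0.6630
  σ(I1,I4) = 0.47 × 1.28 × 0.77 = 0.4632
  σ(I2,I3) = 0.17 × 0.84 × 1.48 = 0.2113
  σ(I2,I4) = 0.38 × 0.84 × 0.77 = 0.2458
  σ(I3,I4) = 0.33 × 1.48 × 0.77 = 0.3761
σ²_T = Σσ²ᵢ + 2·Σσ_ij = 5.1273 + 2 × 2.3572 = 9.8417
α = (4/3)·(1 − 5.1273/9.8417) = 0.639

Cronbach's α = 0.639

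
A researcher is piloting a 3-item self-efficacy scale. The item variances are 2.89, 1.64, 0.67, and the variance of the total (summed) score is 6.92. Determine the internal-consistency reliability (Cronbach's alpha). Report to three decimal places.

Σσ²ᵢ = 2.89 + 1.64 + 0.67 = 5.20
α = (k/(k−1))·(1 − Σσ²ᵢ/total variance) = (3/2)·(1 − 5.20/6.92) = 0.373

Cronbach's alpha = 0.373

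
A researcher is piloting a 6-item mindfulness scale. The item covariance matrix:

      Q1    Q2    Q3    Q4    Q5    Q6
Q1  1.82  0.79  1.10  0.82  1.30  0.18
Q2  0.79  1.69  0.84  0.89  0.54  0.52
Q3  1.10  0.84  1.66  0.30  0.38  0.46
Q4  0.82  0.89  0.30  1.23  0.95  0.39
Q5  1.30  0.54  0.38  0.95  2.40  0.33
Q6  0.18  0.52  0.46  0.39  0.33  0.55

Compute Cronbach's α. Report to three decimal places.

α = 0.812

ΣVar(i) = 1.82 + 1.69 + 1.66 + 1.23 + 2.40 + 0.55 = 9.35
Sum of off-diagonal covariances = 9.79
σ²_total = 9.35 + 2 × 9.79 = 28.93
α = (k/(k−1))·(1 − ΣVar(i)/σ²_total) = (6/5)·(1 − 9.35/28.93) = 0.812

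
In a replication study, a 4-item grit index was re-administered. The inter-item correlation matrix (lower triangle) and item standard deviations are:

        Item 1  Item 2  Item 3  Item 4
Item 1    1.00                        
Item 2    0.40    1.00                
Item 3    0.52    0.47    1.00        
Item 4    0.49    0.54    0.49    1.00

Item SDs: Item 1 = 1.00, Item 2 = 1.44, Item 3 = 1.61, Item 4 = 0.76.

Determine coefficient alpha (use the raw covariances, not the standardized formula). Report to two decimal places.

coefficient alpha = 0.75

Σσ²ᵢ = 1.00² + 1.44² + 1.61² + 0.76² = 6.2433
Covariances σ_ij = r_ij · s_i · s_j:
  σ(Item 1,Item 2) = 0.40 × 1.00 × 1.44 = 0.5760
  σ(Item 1,Item 3) = 0.52 × 1.00 × 1.61 = 0.8372
  σ(Item 1,Item 4) = 0.49 × 1.00 × 0.76 = 0.3724
  σ(Item 2,Item 3) = 0.47 × 1.44 × 1.61 = 1.0896
  σ(Item 2,Item 4) = 0.54 × 1.44 × 0.76 = 0.5910
  σ(Item 3,Item 4) = 0.49 × 1.61 × 0.76 = 0.5996
σ²_T = Σσ²ᵢ + 2·Σσ_ij = 6.2433 + 2 × 4.0658 = 14.3749
α = (4/3)·(1 − 6.2433/14.3749) = 0.75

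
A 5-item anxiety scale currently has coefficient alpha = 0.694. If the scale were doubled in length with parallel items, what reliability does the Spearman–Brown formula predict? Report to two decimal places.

Length factor m = 2
α' = m·α / (1 + (m−1)·α)
   = 2 × 0.694 / (1 + (2 − 1) × 0.694)
   = 1.3880 / 1.6940 = 0.82

predicted reliability = 0.82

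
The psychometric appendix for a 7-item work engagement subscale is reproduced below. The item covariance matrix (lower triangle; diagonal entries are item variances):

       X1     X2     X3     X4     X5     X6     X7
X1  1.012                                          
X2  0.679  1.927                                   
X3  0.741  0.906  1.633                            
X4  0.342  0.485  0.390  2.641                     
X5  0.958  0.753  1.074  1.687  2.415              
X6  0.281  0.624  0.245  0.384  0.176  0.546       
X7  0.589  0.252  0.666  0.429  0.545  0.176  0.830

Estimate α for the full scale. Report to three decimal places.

α = 0.808

sum of item variances = 1.012 + 1.927 + 1.633 + 2.641 + 2.415 + 0.546 + 0.830 = 11.004
Sum of off-diagonal covariances = 12.382
total variance = 11.004 + 2 × 12.382 = 35.768
α = (k/(k−1))·(1 − sum of item variances/total variance) = (7/6)·(1 − 11.004/35.768) = 0.808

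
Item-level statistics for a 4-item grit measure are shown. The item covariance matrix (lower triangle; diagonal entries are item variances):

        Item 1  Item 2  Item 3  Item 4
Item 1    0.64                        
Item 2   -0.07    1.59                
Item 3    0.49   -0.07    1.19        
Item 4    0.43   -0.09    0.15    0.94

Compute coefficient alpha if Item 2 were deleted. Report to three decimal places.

coefficient alpha = 0.654

Remaining items: Item 1, Item 3, Item 4 (k = 3).
Σσ²ᵢ = 0.64 + 1.19 + 0.94 = 2.77
σ²_total = 2.77 + 2 × 1.07 = 4.91
α (item deleted) = (3/2)·(1 − 2.77/4.91) = 0.654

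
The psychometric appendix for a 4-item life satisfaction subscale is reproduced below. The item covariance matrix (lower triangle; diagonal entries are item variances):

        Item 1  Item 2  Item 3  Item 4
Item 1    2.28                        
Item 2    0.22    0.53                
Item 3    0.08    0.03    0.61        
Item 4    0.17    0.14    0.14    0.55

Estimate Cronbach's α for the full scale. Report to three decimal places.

sum of item variances = 2.28 + 0.53 + 0.61 + 0.55 = 3.97
Sum of the distinct covariances = 0.78
total variance = 3.97 + 2 × 0.78 = 5.53
α = (k/(k−1))·(1 − sum of item variances/total variance) = (4/3)·(1 − 3.97/5.53) = 0.376

α = 0.376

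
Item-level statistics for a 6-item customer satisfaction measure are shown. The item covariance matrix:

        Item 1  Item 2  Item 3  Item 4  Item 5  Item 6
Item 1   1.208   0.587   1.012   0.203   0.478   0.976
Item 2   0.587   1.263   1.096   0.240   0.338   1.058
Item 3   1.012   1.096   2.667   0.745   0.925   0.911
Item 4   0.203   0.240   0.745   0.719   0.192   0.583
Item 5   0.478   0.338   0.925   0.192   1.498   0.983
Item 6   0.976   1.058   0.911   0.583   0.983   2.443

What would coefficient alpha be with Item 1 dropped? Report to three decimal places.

α = 0.778

Remaining items: Item 2, Item 3, Item 4, Item 5, Item 6 (k = 5).
sum of item variances = 1.263 + 2.667 + 0.719 + 1.498 + 2.443 = 8.590
σ²_T = 8.590 + 2 × 7.071 = 22.732
α (item deleted) = (5/4)·(1 − 8.590/22.732) = 0.778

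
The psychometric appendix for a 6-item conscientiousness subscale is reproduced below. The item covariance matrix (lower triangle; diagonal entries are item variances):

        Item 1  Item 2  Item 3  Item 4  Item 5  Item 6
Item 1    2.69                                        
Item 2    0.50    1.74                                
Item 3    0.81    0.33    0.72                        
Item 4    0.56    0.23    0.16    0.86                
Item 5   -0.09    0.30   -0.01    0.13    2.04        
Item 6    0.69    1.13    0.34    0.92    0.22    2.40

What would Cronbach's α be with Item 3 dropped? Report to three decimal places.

α = 0.607

Remaining items: Item 1, Item 2, Item 4, Item 5, Item 6 (k = 5).
sum of item variances = 2.69 + 1.74 + 0.86 + 2.04 + 2.40 = 9.73
total variance = 9.73 + 2 × 4.59 = 18.91
α (item deleted) = (5/4)·(1 − 9.73/18.91) = 0.607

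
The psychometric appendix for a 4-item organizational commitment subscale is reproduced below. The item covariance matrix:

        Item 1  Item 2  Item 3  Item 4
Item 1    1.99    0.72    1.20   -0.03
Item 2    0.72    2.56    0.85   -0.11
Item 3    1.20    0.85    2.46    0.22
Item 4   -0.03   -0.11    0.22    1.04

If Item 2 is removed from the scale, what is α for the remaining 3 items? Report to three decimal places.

Remaining items: Item 1, Item 3, Item 4 (k = 3).
ΣVar(i) = 1.99 + 2.46 + 1.04 = 5.49
σ²_total = 5.49 + 2 × 1.39 = 8.27
α (item deleted) = (3/2)·(1 − 5.49/8.27) = 0.504

α = 0.504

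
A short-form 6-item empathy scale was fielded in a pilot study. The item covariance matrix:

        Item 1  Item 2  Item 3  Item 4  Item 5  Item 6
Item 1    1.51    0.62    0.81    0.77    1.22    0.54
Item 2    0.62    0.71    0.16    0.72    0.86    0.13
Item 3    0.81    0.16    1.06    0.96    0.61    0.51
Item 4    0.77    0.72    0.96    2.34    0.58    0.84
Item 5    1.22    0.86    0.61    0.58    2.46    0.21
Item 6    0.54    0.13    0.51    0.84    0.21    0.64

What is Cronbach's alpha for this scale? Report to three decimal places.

α = 0.824

sum of item variances = 1.51 + 0.71 + 1.06 + 2.34 + 2.46 + 0.64 = 8.72
Sum of off-diagonal covariances = 9.54
σ²_T = 8.72 + 2 × 9.54 = 27.80
α = (k/(k−1))·(1 − sum of item variances/σ²_T) = (6/5)·(1 − 8.72/27.80) = 0.824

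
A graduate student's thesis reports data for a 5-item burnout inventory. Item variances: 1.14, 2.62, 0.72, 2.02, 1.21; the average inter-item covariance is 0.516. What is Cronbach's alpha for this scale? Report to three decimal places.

Σσᵢ² = 1.14 + 2.62 + 0.72 + 2.02 + 1.21 = 7.71
Sum of the 10 distinct covariances = 10 × 0.516 = 5.160
σ²_total = Σσᵢ² + 2·Σcov = 7.71 + 2 × 5.160 = 18.030
α = (5/4)·(1 − 7.71/18.030) = 0.715

Cronbach's alpha = 0.715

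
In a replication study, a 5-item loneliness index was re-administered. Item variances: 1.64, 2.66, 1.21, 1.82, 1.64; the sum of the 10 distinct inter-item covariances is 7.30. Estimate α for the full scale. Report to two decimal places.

Σσ²ᵢ = 1.64 + 2.66 + 1.21 + 1.82 + 1.64 = 8.97
Sum of distinct covariances = 7.30
σ²_T = Σσ²ᵢ + 2·Σcov = 8.97 + 2 × 7.30 = 23.57
α = (5/4)·(1 − 8.97/23.57) = 0.77

α = 0.77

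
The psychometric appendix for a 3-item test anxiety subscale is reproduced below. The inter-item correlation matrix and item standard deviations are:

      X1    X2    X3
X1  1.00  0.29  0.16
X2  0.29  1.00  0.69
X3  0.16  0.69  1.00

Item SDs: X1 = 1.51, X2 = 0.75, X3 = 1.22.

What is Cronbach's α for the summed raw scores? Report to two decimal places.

Σσ²ᵢ = 1.51² + 0.75² + 1.22² = 4.3310
Covariances σ_ij = r_ij · s_i · s_j:
  σ(X1,X2) = 0.29 × 1.51 × 0.75 = 0.3284
  σ(X1,X3) = 0.16 × 1.51 × 1.22 = 0.2948
  σ(X2,X3) = 0.69 × 0.75 × 1.22 = 0.6313
σ²_T = Σσ²ᵢ + 2·Σσ_ij = 4.3310 + 2 × 1.2545 = 6.8400
α = (3/2)·(1 − 4.3310/6.8400) = 0.55

Cronbach's α = 0.55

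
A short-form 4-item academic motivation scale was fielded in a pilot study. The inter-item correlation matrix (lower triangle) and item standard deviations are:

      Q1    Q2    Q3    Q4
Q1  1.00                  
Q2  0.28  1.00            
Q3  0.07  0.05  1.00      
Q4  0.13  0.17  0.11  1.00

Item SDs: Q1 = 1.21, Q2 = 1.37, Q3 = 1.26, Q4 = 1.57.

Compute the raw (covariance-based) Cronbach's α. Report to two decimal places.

Cronbach's α = 0.38

Σσ²ᵢ = 1.21² + 1.37² + 1.26² + 1.57² = 7.3935
Covariances σ_ij = r_ij · s_i · s_j:
  σ(Q1,Q2) = 0.28 × 1.21 × 1.37 = 0.4642
  σ(Q1,Q3) = 0.07 × 1.21 × 1.26 = 0.1067
  σ(Q1,Q4) = 0.13 × 1.21 × 1.57 = 0.2470
  σ(Q2,Q3) = 0.05 × 1.37 × 1.26 = 0.0863
  σ(Q2,Q4) = 0.17 × 1.37 × 1.57 = 0.3657
  σ(Q3,Q4) = 0.11 × 1.26 × 1.57 = 0.2176
σ²_T = Σσ²ᵢ + 2·Σσ_ij = 7.3935 + 2 × 1.4875 = 10.3685
α = (4/3)·(1 − 7.3935/10.3685) = 0.38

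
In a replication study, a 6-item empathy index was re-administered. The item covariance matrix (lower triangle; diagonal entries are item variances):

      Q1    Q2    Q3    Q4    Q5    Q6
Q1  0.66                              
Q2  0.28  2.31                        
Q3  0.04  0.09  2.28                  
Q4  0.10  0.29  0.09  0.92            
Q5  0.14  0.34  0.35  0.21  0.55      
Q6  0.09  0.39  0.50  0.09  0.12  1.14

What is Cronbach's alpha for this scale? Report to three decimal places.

Σσ²ᵢ = 0.66 + 2.31 + 2.28 + 0.92 + 0.55 + 1.14 = 7.86
Σ_{i<j} σ_ij = 3.12
total variance = 7.86 + 2 × 3.12 = 14.10
α = (k/(k−1))·(1 − Σσ²ᵢ/total variance) = (6/5)·(1 − 7.86/14.10) = 0.531

α = 0.531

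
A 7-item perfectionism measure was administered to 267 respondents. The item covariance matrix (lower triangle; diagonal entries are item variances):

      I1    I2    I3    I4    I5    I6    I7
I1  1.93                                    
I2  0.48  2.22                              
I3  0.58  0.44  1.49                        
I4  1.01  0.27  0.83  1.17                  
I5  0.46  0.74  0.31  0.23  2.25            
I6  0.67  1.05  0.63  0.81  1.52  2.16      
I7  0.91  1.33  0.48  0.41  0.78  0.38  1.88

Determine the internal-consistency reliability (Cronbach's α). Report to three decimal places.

α = 0.801

Σσᵢ² = 1.93 + 2.22 + 1.49 + 1.17 + 2.25 + 2.16 + 1.88 = 13.10
Σ_{i<j} σ_ij = 14.32
σ²_T = 13.10 + 2 × 14.32 = 41.74
α = (k/(k−1))·(1 − Σσᵢ²/σ²_T) = (7/6)·(1 − 13.10/41.74) = 0.801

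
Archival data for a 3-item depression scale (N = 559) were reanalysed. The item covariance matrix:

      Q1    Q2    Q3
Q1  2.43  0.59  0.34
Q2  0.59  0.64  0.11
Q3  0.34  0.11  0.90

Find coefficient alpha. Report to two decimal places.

Σσ²ᵢ = 2.43 + 0.64 + 0.90 = 3.97
Sum of the distinct covariances = 1.04
total variance = 3.97 + 2 × 1.04 = 6.05
α = (k/(k−1))·(1 − Σσ²ᵢ/total variance) = (3/2)·(1 − 3.97/6.05) = 0.52

α = 0.52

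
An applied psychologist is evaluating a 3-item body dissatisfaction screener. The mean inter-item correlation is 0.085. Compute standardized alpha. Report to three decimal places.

standardized alpha = 0.218

Standardized α = k·r̄ / (1 + (k−1)·r̄) = 3 × 0.085 / (1 + 2 × 0.085)
  = 0.2550 / 1.1700 = 0.218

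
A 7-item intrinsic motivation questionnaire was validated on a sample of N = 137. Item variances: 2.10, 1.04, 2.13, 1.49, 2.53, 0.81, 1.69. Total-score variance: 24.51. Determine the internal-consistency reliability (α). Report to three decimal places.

α = 0.605

sum of item variances = 2.10 + 1.04 + 2.13 + 1.49 + 2.53 + 0.81 + 1.69 = 11.79
α = (k/(k−1))·(1 − sum of item variances/σ²_T) = (7/6)·(1 − 11.79/24.51) = 0.605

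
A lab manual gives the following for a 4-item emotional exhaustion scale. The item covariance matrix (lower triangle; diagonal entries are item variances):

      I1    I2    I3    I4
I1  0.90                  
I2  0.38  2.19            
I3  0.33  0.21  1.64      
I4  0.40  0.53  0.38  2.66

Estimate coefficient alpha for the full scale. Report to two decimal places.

Σσᵢ² = 0.90 + 2.19 + 1.64 + 2.66 = 7.39
Sum of the distinct covariances = 2.23
total variance = 7.39 + 2 × 2.23 = 11.85
α = (k/(k−1))·(1 − Σσᵢ²/total variance) = (4/3)·(1 − 7.39/11.85) = 0.50

coefficient alpha = 0.50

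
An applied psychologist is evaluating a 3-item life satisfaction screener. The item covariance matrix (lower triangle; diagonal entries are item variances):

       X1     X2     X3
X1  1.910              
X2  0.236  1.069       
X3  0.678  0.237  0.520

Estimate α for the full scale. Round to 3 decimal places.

α = 0.595

ΣVar(i) = 1.910 + 1.069 + 0.520 = 3.499
Σ_{i<j} σ_ij = 1.151
total variance = 3.499 + 2 × 1.151 = 5.801
α = (k/(k−1))·(1 − ΣVar(i)/total variance) = (3/2)·(1 − 3.499/5.801) = 0.595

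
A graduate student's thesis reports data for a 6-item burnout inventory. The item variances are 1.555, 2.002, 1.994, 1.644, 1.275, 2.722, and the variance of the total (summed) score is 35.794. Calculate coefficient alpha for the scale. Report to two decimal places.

coefficient alpha = 0.82

Σσᵢ² = 1.555 + 2.002 + 1.994 + 1.644 + 1.275 + 2.722 = 11.192
α = (k/(k−1))·(1 − Σσᵢ²/σ²_T) = (6/5)·(1 − 11.192/35.794) = 0.82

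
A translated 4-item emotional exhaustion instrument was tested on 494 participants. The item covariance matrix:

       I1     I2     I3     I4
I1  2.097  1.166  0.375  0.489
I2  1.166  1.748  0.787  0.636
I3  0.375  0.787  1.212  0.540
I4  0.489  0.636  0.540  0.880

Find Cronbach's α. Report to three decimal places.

α = 0.765

ΣVar(i) = 2.097 + 1.748 + 1.212 + 0.880 = 5.937
Σ_{i<j} σ_ij = 3.993
total variance = 5.937 + 2 × 3.993 = 13.923
α = (k/(k−1))·(1 − ΣVar(i)/total variance) = (4/3)·(1 − 5.937/13.923) = 0.765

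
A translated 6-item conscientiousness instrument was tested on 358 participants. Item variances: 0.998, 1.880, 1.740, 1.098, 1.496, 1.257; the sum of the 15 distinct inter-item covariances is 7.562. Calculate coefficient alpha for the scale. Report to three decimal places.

α = 0.769

sum of item variances = 0.998 + 1.880 + 1.740 + 1.098 + 1.496 + 1.257 = 8.469
Sum of distinct covariances = 7.562
total variance = sum of item variances + 2·Σcov = 8.469 + 2 × 7.562 = 23.593
α = (6/5)·(1 − 8.469/23.593) = 0.769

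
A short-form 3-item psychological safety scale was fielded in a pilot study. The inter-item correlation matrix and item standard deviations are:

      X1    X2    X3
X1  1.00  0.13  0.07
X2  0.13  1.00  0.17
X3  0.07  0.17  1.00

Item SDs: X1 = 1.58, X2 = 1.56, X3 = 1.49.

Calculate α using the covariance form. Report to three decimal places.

Σσ²ᵢ = 1.58² + 1.56² + 1.49² = 7.1501
Covariances σ_ij = r_ij · s_i · s_j:
  σ(X1,X2) = 0.13 × 1.58 × 1.56 = 0.3204
  σ(X1,X3) = 0.07 × 1.58 × 1.49 = 0.1648
  σ(X2,X3) = 0.17 × 1.56 × 1.49 = 0.3951
σ²_T = Σσ²ᵢ + 2·Σσ_ij = 7.1501 + 2 × 0.8803 = 8.9107
α = (3/2)·(1 − 7.1501/8.9107) = 0.296

α = 0.296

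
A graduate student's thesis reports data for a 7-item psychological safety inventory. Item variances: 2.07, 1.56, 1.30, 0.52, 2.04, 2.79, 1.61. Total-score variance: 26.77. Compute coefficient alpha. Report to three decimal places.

coefficient alpha = 0.648

sum of item variances = 2.07 + 1.56 + 1.30 + 0.52 + 2.04 + 2.79 + 1.61 = 11.89
α = (k/(k−1))·(1 − sum of item variances/σ²_total) = (7/6)·(1 − 11.89/26.77) = 0.648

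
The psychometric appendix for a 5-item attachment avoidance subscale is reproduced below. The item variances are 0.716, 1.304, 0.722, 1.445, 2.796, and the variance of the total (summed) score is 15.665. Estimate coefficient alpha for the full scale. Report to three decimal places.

Σσᵢ² = 0.716 + 1.304 + 0.722 + 1.445 + 2.796 = 6.983
α = (k/(k−1))·(1 − Σσᵢ²/σ²_T) = (5/4)·(1 − 6.983/15.665) = 0.693

coefficient alpha = 0.693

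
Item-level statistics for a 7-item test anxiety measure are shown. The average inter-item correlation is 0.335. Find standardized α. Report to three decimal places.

α = 0.779

Standardized α = k·r̄ / (1 + (k−1)·r̄) = 7 × 0.335 / (1 + 6 × 0.335)
  = 2.3450 / 3.0100 = 0.779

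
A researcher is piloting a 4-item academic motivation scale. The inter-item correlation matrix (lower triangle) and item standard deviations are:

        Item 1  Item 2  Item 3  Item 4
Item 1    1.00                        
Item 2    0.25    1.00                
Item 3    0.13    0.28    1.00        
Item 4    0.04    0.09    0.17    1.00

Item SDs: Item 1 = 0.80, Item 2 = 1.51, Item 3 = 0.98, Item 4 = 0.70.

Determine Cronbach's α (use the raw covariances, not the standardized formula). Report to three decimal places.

Σσ²ᵢ = 0.80² + 1.51² + 0.98² + 0.70² = 4.3705
Covariances σ_ij = r_ij · s_i · s_j:
  σ(Item 1,Item 2) = 0.25 × 0.80 × 1.51 = 0.3020
  σ(Item 1,Item 3) = 0.13 × 0.80 × 0.98 = 0.1019
  σ(Item 1,Item 4) = 0.04 × 0.80 × 0.70 = 0.0224
  σ(Item 2,Item 3) = 0.28 × 1.51 × 0.98 = 0.4143
  σ(Item 2,Item 4) = 0.09 × 1.51 × 0.70 = 0.0951
  σ(Item 3,Item 4) = 0.17 × 0.98 × 0.70 = 0.1166
σ²_T = Σσ²ᵢ + 2·Σσ_ij = 4.3705 + 2 × 1.0523 = 6.4751
α = (4/3)·(1 − 4.3705/6.4751) = 0.433

α = 0.433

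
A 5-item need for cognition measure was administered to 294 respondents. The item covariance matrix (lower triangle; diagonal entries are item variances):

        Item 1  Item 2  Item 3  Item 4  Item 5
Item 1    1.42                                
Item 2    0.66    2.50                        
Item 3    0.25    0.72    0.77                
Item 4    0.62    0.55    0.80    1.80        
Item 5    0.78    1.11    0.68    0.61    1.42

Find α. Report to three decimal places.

ΣVar(i) = 1.42 + 2.50 + 0.77 + 1.80 + 1.42 = 7.91
Sum of the distinct covariances = 6.78
total variance = 7.91 + 2 × 6.78 = 21.47
α = (k/(k−1))·(1 − ΣVar(i)/total variance) = (5/4)·(1 − 7.91/21.47) = 0.789

α = 0.789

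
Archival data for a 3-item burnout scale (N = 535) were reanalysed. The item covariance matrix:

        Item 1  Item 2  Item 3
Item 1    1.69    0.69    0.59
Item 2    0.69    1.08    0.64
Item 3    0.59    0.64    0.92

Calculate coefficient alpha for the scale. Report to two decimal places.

α = 0.76

ΣVar(i) = 1.69 + 1.08 + 0.92 = 3.69
Sum of off-diagonal covariances = 1.92
Var(T) = 3.69 + 2 × 1.92 = 7.53
α = (k/(k−1))·(1 − ΣVar(i)/Var(T)) = (3/2)·(1 − 3.69/7.53) = 0.76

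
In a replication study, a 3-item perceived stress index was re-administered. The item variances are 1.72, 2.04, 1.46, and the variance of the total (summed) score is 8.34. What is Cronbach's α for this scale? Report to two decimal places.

Σσᵢ² = 1.72 + 2.04 + 1.46 = 5.22
α = (k/(k−1))·(1 − Σσᵢ²/σ²_total) = (3/2)·(1 − 5.22/8.34) = 0.56

Cronbach's α = 0.56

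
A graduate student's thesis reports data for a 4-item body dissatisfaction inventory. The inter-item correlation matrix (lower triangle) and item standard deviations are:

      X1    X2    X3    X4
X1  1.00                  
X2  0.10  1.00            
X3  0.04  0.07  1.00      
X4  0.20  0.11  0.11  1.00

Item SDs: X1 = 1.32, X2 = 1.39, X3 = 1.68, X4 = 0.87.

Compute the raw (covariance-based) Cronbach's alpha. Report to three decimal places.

Σσ²ᵢ = 1.32² + 1.39² + 1.68² + 0.87² = 7.2538
Covariances σ_ij = r_ij · s_i · s_j:
  σ(X1,X2) = 0.10 × 1.32 × 1.39 = 0.1835
  σ(X1,X3) = 0.04 × 1.32 × 1.68 = 0.0887
  σ(X1,X4) = 0.20 × 1.32 × 0.87 = 0.2297
  σ(X2,X3) = 0.07 × 1.39 × 1.68 = 0.1635
  σ(X2,X4) = 0.11 × 1.39 × 0.87 = 0.1330
  σ(X3,X4) = 0.11 × 1.68 × 0.87 = 0.1608
σ²_T = Σσ²ᵢ + 2·Σσ_ij = 7.2538 + 2 × 0.9592 = 9.1722
α = (4/3)·(1 − 7.2538/9.1722) = 0.279

Cronbach's alpha = 0.279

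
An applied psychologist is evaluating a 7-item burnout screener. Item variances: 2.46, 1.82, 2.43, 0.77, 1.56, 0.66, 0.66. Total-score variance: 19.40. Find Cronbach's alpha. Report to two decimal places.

Cronbach's alpha = 0.54

Σσᵢ² = 2.46 + 1.82 + 2.43 + 0.77 + 1.56 + 0.66 + 0.66 = 10.36
α = (k/(k−1))·(1 − Σσᵢ²/σ²_total) = (7/6)·(1 − 10.36/19.40) = 0.54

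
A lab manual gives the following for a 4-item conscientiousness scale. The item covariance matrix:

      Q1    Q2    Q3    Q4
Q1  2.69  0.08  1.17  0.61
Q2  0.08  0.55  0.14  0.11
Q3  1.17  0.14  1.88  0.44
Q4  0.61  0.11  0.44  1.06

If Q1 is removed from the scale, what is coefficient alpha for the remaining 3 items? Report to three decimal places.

Remaining items: Q2, Q3, Q4 (k = 3).
Σσ²ᵢ = 0.55 + 1.88 + 1.06 = 3.49
Var(T) = 3.49 + 2 × 0.69 = 4.87
α (item deleted) = (3/2)·(1 − 3.49/4.87) = 0.425

coefficient alpha = 0.425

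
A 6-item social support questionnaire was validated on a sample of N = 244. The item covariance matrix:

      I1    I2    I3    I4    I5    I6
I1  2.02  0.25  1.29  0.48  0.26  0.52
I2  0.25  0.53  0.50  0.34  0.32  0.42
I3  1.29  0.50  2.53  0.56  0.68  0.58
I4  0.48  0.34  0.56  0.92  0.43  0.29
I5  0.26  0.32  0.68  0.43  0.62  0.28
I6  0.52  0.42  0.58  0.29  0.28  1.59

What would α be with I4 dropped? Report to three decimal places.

α = 0.729

Remaining items: I1, I2, I3, I5, I6 (k = 5).
Σσ²ᵢ = 2.02 + 0.53 + 2.53 + 0.62 + 1.59 = 7.29
total variance = 7.29 + 2 × 5.10 = 17.49
α (item deleted) = (5/4)·(1 − 7.29/17.49) = 0.729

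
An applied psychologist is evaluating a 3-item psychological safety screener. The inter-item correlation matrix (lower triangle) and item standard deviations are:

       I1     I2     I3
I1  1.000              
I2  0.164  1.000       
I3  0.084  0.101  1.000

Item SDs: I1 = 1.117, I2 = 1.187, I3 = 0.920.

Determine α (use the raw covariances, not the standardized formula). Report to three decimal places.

Σσ²ᵢ = 1.117² + 1.187² + 0.920² = 3.5031
Covariances σ_ij = r_ij · s_i · s_j:
  σ(I1,I2) = 0.164 × 1.117 × 1.187 = 0.2174
  σ(I1,I3) = 0.084 × 1.117 × 0.920 = 0.0863
  σ(I2,I3) = 0.101 × 1.187 × 0.920 = 0.1103
σ²_T = Σσ²ᵢ + 2·Σσ_ij = 3.5031 + 2 × 0.4140 = 4.3311
α = (3/2)·(1 − 3.5031/4.3311) = 0.287

α = 0.287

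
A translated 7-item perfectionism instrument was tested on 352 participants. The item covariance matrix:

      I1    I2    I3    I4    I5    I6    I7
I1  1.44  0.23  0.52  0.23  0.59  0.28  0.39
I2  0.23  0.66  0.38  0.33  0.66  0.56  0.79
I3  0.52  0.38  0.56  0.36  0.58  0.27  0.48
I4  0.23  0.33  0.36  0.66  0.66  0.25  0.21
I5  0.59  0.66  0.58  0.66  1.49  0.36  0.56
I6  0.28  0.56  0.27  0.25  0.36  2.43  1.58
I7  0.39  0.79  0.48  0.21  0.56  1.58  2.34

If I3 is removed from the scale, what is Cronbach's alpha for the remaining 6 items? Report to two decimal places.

Cronbach's alpha = 0.76

Remaining items: I1, I2, I4, I5, I6, I7 (k = 6).
Σσ²ᵢ = 1.44 + 0.66 + 0.66 + 1.49 + 2.43 + 2.34 = 9.02
σ²_total = 9.02 + 2 × 7.68 = 24.38
α (item deleted) = (6/5)·(1 − 9.02/24.38) = 0.76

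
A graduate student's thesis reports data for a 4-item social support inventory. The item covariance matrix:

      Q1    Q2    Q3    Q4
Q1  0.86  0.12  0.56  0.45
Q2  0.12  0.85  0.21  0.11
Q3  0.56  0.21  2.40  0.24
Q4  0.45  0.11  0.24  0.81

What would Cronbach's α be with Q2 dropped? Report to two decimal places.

Remaining items: Q1, Q3, Q4 (k = 3).
Σσᵢ² = 0.86 + 2.40 + 0.81 = 4.07
σ²_total = 4.07 + 2 × 1.25 = 6.57
α (item deleted) = (3/2)·(1 − 4.07/6.57) = 0.57

α = 0.57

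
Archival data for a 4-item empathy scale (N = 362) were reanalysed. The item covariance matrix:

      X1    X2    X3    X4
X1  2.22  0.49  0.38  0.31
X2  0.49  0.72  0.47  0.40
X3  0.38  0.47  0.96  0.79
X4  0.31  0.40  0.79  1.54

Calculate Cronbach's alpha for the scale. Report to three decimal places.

α = 0.681

sum of item variances = 2.22 + 0.72 + 0.96 + 1.54 = 5.44
Σ_{i<j} σ_ij = 2.84
σ²_T = 5.44 + 2 × 2.84 = 11.12
α = (k/(k−1))·(1 − sum of item variances/σ²_T) = (4/3)·(1 − 5.44/11.12) = 0.681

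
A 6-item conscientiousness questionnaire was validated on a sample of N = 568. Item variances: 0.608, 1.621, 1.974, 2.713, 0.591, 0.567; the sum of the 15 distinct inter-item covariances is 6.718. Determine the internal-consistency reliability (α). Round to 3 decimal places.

α = 0.750

Σσ²ᵢ = 0.608 + 1.621 + 1.974 + 2.713 + 0.591 + 0.567 = 8.074
Sum of distinct covariances = 6.718
Var(T) = Σσ²ᵢ + 2·Σcov = 8.074 + 2 × 6.718 = 21.510
α = (6/5)·(1 − 8.074/21.510) = 0.750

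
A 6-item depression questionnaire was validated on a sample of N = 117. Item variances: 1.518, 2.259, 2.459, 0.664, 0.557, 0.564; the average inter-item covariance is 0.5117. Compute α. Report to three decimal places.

α = 0.788

sum of item variances = 1.518 + 2.259 + 2.459 + 0.664 + 0.557 + 0.564 = 8.021
Sum of the 15 distinct covariances = 15 × 0.5117 = 7.6755
σ²_T = sum of item variances + 2·Σcov = 8.021 + 2 × 7.6755 = 23.3720
α = (6/5)·(1 − 8.021/23.3720) = 0.788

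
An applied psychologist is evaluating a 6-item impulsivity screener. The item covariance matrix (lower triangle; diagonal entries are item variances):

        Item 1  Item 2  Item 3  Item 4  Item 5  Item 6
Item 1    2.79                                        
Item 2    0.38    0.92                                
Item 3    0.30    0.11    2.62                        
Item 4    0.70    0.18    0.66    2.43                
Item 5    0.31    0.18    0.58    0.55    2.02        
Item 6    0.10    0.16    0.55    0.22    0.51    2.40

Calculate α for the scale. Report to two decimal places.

α = 0.55

sum of item variances = 2.79 + 0.92 + 2.62 + 2.43 + 2.02 + 2.40 = 13.18
Sum of off-diagonal covariances = 5.49
σ²_T = 13.18 + 2 × 5.49 = 24.16
α = (k/(k−1))·(1 − sum of item variances/σ²_T) = (6/5)·(1 − 13.18/24.16) = 0.55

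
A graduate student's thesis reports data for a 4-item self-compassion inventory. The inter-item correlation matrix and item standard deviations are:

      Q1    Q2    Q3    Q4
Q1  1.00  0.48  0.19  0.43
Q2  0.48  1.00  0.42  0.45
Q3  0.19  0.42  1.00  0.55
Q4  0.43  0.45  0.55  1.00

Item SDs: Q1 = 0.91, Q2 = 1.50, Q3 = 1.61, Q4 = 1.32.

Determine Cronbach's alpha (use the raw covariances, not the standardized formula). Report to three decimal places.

Σσ²ᵢ = 0.91² + 1.50² + 1.61² + 1.32² = 7.4126
Covariances σ_ij = r_ij · s_i · s_j:
  σ(Q1,Q2) = 0.48 × 0.91 × 1.50 = 0.6552
  σ(Q1,Q3) = 0.19 × 0.91 × 1.61 = 0.2784
  σ(Q1,Q4) = 0.43 × 0.91 × 1.32 = 0.5165
  σ(Q2,Q3) = 0.42 × 1.50 × 1.61 = 1.0143
  σ(Q2,Q4) = 0.45 × 1.50 × 1.32 = 0.8910
  σ(Q3,Q4) = 0.55 × 1.61 × 1.32 = 1.1689
σ²_T = Σσ²ᵢ + 2·Σσ_ij = 7.4126 + 2 × 4.5243 = 16.4612
α = (4/3)·(1 − 7.4126/16.4612) = 0.733

α = 0.733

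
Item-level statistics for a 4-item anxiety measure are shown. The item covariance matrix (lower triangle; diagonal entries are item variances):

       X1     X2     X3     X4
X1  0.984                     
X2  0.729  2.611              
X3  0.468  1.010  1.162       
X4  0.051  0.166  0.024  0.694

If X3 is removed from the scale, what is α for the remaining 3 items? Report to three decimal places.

α = 0.459

Remaining items: X1, X2, X4 (k = 3).
Σσᵢ² = 0.984 + 2.611 + 0.694 = 4.289
Var(T) = 4.289 + 2 × 0.946 = 6.181
α (item deleted) = (3/2)·(1 − 4.289/6.181) = 0.459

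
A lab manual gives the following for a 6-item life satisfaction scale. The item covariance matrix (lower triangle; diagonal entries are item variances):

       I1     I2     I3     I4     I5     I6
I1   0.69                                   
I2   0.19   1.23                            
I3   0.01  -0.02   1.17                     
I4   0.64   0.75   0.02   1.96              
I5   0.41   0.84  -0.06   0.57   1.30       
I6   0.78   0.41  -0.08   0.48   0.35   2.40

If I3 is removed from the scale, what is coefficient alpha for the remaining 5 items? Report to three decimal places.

α = 0.736

Remaining items: I1, I2, I4, I5, I6 (k = 5).
sum of item variances = 0.69 + 1.23 + 1.96 + 1.30 + 2.40 = 7.58
σ²_total = 7.58 + 2 × 5.42 = 18.42
α (item deleted) = (5/4)·(1 − 7.58/18.42) = 0.736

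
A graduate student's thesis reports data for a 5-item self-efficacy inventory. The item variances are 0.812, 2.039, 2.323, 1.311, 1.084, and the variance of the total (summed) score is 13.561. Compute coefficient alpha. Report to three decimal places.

Σσᵢ² = 0.812 + 2.039 + 2.323 + 1.311 + 1.084 = 7.569
α = (k/(k−1))·(1 − Σσᵢ²/Var(T)) = (5/4)·(1 − 7.569/13.561) = 0.552

coefficient alpha = 0.552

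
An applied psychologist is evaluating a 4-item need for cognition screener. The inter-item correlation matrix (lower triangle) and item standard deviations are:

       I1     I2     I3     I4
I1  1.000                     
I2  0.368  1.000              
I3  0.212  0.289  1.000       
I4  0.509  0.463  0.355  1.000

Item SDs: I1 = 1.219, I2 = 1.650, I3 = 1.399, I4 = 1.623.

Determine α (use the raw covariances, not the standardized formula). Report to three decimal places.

α = 0.697

Σσ²ᵢ = 1.219² + 1.650² + 1.399² + 1.623² = 8.7998
Covariances σ_ij = r_ij · s_i · s_j:
  σ(I1,I2) = 0.368 × 1.219 × 1.650 = 0.7402
  σ(I1,I3) = 0.212 × 1.219 × 1.399 = 0.3615
  σ(I1,I4) = 0.509 × 1.219 × 1.623 = 1.0070
  σ(I2,I3) = 0.289 × 1.650 × 1.399 = 0.6671
  σ(I2,I4) = 0.463 × 1.650 × 1.623 = 1.2399
  σ(I3,I4) = 0.355 × 1.399 × 1.623 = 0.8061
σ²_T = Σσ²ᵢ + 2·Σσ_ij = 8.7998 + 2 × 4.8218 = 18.4434
α = (4/3)·(1 − 8.7998/18.4434) = 0.697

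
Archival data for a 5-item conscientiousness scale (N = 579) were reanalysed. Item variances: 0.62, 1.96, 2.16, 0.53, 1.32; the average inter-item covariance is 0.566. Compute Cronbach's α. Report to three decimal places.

α = 0.790

Σσᵢ² = 0.62 + 1.96 + 2.16 + 0.53 + 1.32 = 6.59
Sum of the 10 distinct covariances = 10 × 0.566 = 5.660
total variance = Σσᵢ² + 2·Σcov = 6.59 + 2 × 5.660 = 17.910
α = (5/4)·(1 − 6.59/17.910) = 0.790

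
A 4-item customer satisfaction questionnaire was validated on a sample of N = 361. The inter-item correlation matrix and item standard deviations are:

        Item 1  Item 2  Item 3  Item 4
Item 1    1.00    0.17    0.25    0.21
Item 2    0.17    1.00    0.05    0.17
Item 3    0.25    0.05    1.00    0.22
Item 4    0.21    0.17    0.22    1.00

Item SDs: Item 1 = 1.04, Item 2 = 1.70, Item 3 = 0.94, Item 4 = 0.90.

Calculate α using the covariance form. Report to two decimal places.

Σσ²ᵢ = 1.04² + 1.70² + 0.94² + 0.90² = 5.6652
Covariances σ_ij = r_ij · s_i · s_j:
  σ(Item 1,Item 2) = 0.17 × 1.04 × 1.70 = 0.3006
  σ(Item 1,Item 3) = 0.25 × 1.04 × 0.94 = 0.2444
  σ(Item 1,Item 4) = 0.21 × 1.04 × 0.90 = 0.1966
  σ(Item 2,Item 3) = 0.05 × 1.70 × 0.94 = 0.0799
  σ(Item 2,Item 4) = 0.17 × 1.70 × 0.90 = 0.2601
  σ(Item 3,Item 4) = 0.22 × 0.94 × 0.90 = 0.1861
σ²_T = Σσ²ᵢ + 2·Σσ_ij = 5.6652 + 2 × 1.2677 = 8.2006
α = (4/3)·(1 − 5.6652/8.2006) = 0.41

α = 0.41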